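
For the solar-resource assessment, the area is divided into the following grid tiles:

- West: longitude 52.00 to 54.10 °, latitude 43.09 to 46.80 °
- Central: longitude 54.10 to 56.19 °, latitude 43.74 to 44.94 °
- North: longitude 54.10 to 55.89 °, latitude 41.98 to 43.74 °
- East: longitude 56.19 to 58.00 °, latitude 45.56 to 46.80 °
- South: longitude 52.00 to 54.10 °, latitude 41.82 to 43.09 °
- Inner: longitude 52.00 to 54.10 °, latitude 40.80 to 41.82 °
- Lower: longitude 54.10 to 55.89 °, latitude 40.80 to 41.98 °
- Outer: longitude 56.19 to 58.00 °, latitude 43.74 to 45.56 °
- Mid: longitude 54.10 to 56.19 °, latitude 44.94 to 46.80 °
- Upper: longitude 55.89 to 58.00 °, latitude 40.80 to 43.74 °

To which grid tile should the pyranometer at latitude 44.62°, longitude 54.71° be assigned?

Central

The point has longitude = 54.71 and latitude = 44.62.
Only Central satisfies 54.10 ≤ longitude ≤ 56.19 and 43.74 ≤ latitude ≤ 44.94.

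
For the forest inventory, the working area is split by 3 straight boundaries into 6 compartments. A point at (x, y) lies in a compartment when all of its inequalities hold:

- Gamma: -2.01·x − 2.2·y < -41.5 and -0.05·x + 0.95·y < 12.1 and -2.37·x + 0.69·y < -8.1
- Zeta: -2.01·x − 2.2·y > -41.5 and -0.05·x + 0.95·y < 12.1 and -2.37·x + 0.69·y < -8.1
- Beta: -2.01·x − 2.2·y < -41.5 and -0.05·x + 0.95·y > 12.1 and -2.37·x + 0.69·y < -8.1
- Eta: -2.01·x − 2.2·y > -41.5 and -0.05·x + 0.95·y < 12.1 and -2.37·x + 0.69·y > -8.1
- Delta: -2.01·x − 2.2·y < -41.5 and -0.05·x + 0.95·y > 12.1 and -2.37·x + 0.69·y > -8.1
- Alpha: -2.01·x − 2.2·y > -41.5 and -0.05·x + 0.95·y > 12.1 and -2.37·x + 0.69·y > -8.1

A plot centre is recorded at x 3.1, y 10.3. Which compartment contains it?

-2.01·3.1 − 2.2·10.3 = -28.891, which is > -41.5
-0.05·3.1 + 0.95·10.3 = 9.630, which is < 12.1
-2.37·3.1 + 0.69·10.3 = -0.240, which is > -8.1
This sign pattern matches Eta.

Eta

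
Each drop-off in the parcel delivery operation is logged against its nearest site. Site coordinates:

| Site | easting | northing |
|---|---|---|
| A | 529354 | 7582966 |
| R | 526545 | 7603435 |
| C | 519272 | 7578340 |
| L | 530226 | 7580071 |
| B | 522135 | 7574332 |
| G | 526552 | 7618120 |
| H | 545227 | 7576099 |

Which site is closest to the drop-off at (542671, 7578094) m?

H

Squared distances to each site:
A: 201078873.000; R: 902214157.000; C: 547573717.000; L: 158786554.000; B: 435879940.000; G: 1861902837.000; H: 10513161.000.
Minimum at H.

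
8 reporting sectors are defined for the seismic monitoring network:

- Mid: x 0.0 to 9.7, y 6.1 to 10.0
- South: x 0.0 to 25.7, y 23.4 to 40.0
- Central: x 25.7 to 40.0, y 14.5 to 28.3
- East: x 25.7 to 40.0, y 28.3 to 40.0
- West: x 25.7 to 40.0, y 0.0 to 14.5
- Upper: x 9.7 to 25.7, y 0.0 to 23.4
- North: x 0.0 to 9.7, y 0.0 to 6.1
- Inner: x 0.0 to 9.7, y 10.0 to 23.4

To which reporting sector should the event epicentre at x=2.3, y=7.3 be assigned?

Mid

The point has x = 2.3 and y = 7.3.
Only Mid satisfies 0.0 ≤ x ≤ 9.7 and 6.1 ≤ y ≤ 10.0.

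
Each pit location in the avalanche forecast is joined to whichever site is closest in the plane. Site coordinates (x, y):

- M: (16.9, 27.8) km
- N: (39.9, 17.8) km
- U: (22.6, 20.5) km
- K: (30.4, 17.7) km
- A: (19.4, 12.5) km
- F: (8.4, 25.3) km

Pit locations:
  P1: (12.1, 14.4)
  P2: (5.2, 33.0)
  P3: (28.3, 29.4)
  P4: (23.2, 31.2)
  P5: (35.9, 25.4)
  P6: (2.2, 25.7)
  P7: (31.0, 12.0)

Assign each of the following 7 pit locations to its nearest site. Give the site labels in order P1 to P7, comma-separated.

A, F, U, M, N, F, K

P1 → A (d²=56.90)
P2 → F (d²=69.53)
P3 → U (d²=111.70)
P4 → M (d²=51.25)
P5 → N (d²=73.76)
P6 → F (d²=38.60)
P7 → K (d²=32.85)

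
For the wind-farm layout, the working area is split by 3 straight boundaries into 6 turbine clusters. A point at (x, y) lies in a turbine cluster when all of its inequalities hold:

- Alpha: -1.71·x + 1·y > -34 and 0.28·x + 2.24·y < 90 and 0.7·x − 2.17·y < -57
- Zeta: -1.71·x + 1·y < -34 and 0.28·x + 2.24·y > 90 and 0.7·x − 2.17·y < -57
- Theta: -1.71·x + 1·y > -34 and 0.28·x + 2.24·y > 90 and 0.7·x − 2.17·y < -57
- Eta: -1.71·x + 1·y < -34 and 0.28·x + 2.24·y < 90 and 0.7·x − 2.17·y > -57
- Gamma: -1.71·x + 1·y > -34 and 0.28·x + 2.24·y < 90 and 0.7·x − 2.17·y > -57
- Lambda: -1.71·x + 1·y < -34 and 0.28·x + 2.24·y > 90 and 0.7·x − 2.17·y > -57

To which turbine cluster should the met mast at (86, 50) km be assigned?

Lambda

-1.71·86 + 1·50 = -97.060, which is < -34
0.28·86 + 2.24·50 = 136.080, which is > 90
0.7·86 − 2.17·50 = -48.300, which is > -57
This sign pattern matches Lambda.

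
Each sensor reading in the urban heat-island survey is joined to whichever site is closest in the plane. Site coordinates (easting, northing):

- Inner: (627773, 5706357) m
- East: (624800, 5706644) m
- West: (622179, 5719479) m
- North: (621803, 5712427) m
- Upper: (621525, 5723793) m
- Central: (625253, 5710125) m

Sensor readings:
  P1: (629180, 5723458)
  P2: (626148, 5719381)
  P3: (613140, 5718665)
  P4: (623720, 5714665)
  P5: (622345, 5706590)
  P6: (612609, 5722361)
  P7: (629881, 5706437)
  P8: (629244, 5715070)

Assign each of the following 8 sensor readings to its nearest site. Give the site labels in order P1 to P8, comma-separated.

P1 → Upper (d²=58711250.00)
P2 → West (d²=15762565.00)
P3 → West (d²=82366117.00)
P4 → North (d²=8683533.00)
P5 → East (d²=6029941.00)
P6 → Upper (d²=81545680.00)
P7 → Inner (d²=4450064.00)
P8 → Central (d²=40381106.00)

Upper, West, West, North, East, Upper, Inner, Central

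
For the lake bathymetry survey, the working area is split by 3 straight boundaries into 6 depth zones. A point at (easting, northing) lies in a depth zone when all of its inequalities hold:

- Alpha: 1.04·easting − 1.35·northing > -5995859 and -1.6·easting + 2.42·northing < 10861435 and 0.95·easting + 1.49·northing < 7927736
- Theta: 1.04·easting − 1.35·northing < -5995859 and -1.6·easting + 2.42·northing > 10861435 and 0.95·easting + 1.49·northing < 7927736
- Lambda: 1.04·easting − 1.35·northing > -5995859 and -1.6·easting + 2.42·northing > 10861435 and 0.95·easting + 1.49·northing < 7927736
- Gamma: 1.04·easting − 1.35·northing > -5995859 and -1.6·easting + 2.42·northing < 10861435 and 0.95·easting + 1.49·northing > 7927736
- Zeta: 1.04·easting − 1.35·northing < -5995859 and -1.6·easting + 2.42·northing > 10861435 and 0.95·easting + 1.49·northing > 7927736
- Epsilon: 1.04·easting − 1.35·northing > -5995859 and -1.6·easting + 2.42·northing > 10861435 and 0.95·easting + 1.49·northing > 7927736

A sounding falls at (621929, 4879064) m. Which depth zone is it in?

1.04·621929 − 1.35·4879064 = -5939930.240, which is > -5995859
-1.6·621929 + 2.42·4879064 = 10812248.480, which is < 10861435
0.95·621929 + 1.49·4879064 = 7860637.910, which is < 7927736
This sign pattern matches Alpha.

Alpha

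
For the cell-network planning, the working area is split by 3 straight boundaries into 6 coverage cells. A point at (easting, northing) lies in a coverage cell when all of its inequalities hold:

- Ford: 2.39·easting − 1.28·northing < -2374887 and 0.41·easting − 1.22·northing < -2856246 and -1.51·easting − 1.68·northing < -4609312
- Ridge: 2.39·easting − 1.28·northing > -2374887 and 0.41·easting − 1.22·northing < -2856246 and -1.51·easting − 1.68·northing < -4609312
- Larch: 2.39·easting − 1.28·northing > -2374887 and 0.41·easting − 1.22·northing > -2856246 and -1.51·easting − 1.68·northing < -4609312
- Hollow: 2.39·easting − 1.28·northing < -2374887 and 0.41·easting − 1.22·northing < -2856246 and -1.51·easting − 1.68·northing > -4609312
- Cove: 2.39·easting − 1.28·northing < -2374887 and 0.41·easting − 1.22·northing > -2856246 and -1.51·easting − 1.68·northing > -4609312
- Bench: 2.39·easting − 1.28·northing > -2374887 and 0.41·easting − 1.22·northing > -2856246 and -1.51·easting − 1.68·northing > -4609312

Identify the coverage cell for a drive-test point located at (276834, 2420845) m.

Cove

2.39·276834 − 1.28·2420845 = -2437048.340, which is < -2374887
0.41·276834 − 1.22·2420845 = -2839928.960, which is > -2856246
-1.51·276834 − 1.68·2420845 = -4485038.940, which is > -4609312
This sign pattern matches Cove.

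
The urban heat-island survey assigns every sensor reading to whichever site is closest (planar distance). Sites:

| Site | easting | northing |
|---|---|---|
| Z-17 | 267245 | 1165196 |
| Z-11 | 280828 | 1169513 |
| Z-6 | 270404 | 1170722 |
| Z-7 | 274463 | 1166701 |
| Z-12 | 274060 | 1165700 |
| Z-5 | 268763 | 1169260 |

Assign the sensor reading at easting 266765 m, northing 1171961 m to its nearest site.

Z-5

Squared distances to each site:
Z-17: 45995625.000; Z-11: 203760673.000; Z-6: 14777442.000; Z-7: 86926804.000; Z-12: 92417146.000; Z-5: 11287405.000.
Minimum at Z-5.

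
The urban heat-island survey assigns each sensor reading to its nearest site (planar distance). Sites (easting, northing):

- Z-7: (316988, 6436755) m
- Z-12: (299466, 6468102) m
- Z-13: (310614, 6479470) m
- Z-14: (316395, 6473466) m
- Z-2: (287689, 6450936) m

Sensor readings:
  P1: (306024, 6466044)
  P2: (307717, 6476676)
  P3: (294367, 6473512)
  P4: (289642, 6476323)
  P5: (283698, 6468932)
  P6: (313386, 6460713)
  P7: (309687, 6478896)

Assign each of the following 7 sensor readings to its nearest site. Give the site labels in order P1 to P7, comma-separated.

P1 → Z-12 (d²=47242728.00)
P2 → Z-13 (d²=16199045.00)
P3 → Z-12 (d²=55267901.00)
P4 → Z-12 (d²=164095817.00)
P5 → Z-12 (d²=249318724.00)
P6 → Z-14 (d²=171693090.00)
P7 → Z-13 (d²=1188805.00)

Z-12, Z-13, Z-12, Z-12, Z-12, Z-14, Z-13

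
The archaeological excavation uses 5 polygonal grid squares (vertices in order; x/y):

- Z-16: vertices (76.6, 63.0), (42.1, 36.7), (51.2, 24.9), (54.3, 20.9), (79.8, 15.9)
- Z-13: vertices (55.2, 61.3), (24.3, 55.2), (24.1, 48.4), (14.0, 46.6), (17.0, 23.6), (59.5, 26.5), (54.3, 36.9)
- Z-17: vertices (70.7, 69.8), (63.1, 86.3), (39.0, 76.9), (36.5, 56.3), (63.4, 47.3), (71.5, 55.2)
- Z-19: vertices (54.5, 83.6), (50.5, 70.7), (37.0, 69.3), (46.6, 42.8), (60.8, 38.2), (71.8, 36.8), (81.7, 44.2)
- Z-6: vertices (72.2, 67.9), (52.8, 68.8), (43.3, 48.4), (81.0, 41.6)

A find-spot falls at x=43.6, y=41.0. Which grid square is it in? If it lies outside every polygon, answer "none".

Z-13

Cast a ray rightward from (43.6, 41.0). For each polygon, the edges (by vertex number in listed order) whose endpoints lie on opposite sides of y = 41.0, where each meets that height, and whether that is right or left of the point:
Z-16: 1–2 at x≈47.74 (right), 5–1 at x≈78.09 (right) → 2 crossings.
Z-13: 4–5 at x≈14.73 (left), 7–1 at x≈54.45 (right) → 1 crossing.
Z-17: no edge straddles that height → 0 crossings.
Z-19: 4–5 at x≈52.16 (right), 6–7 at x≈77.42 (right) → 2 crossings.
Z-6: no edge straddles that height → 0 crossings.
Only Z-13 has an odd count, so the point is inside Z-13.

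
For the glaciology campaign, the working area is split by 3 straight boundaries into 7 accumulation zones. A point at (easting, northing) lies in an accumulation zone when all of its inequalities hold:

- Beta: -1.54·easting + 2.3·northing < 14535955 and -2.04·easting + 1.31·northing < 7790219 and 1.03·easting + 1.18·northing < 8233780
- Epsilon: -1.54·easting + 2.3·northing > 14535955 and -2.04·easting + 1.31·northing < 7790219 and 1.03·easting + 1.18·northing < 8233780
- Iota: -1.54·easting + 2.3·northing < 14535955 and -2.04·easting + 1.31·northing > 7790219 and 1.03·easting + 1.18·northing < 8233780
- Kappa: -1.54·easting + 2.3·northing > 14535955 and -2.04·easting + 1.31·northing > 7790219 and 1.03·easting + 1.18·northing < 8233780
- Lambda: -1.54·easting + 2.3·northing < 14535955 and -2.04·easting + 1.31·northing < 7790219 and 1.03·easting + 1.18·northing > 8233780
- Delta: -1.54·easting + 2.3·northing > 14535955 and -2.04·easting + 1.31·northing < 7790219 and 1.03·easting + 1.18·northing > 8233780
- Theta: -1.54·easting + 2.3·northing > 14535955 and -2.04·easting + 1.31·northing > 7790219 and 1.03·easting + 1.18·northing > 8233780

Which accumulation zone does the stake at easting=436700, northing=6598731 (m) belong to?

Lambda

-1.54·436700 + 2.3·6598731 = 14504563.300, which is < 14535955
-2.04·436700 + 1.31·6598731 = 7753469.610, which is < 7790219
1.03·436700 + 1.18·6598731 = 8236303.580, which is > 8233780
This sign pattern matches Lambda.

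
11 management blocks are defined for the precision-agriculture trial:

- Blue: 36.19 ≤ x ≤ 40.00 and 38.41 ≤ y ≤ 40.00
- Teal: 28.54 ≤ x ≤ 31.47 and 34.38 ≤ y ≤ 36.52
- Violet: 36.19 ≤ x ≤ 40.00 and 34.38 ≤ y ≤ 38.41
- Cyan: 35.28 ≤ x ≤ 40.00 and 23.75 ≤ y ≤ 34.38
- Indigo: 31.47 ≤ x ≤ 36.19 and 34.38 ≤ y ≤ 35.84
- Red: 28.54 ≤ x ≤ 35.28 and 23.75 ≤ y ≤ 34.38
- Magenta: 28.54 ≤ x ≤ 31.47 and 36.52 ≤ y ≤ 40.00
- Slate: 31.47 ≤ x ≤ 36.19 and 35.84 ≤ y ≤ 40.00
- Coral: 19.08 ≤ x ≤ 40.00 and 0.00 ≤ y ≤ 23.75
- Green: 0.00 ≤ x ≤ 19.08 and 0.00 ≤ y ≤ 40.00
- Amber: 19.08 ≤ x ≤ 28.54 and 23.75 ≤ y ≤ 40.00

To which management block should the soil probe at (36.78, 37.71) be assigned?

The point has x = 36.78 and y = 37.71.
Only Violet satisfies 36.19 ≤ x ≤ 40.00 and 34.38 ≤ y ≤ 38.41.

Violet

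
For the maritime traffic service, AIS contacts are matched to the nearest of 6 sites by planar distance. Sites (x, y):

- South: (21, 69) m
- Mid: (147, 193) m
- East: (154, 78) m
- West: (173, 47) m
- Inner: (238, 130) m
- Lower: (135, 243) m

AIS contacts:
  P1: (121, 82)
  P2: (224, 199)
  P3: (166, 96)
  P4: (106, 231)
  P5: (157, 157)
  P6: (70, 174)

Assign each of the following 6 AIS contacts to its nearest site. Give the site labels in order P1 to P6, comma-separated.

P1 → East (d²=1105.00)
P2 → Inner (d²=4957.00)
P3 → East (d²=468.00)
P4 → Lower (d²=985.00)
P5 → Mid (d²=1396.00)
P6 → Mid (d²=6290.00)

East, Inner, East, Lower, Mid, Mid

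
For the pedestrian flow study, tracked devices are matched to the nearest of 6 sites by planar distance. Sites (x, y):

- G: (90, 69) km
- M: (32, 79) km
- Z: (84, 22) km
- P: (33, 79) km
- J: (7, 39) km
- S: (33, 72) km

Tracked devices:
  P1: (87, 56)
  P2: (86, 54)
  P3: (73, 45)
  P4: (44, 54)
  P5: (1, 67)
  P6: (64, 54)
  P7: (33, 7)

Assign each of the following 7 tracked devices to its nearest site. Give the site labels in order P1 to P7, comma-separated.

P1 → G (d²=178.00)
P2 → G (d²=241.00)
P3 → Z (d²=650.00)
P4 → S (d²=445.00)
P5 → J (d²=820.00)
P6 → G (d²=901.00)
P7 → J (d²=1700.00)

G, G, Z, S, J, G, J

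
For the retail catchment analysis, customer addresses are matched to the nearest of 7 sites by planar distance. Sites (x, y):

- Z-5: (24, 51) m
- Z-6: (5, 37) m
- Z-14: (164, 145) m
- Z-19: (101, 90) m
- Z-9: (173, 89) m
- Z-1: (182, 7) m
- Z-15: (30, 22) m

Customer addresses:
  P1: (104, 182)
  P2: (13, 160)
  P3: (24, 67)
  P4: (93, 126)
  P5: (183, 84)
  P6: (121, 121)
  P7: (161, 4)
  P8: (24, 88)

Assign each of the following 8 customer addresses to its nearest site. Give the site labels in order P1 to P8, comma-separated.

Z-14, Z-5, Z-5, Z-19, Z-9, Z-19, Z-1, Z-5

P1 → Z-14 (d²=4969.00)
P2 → Z-5 (d²=12002.00)
P3 → Z-5 (d²=256.00)
P4 → Z-19 (d²=1360.00)
P5 → Z-9 (d²=125.00)
P6 → Z-19 (d²=1361.00)
P7 → Z-1 (d²=450.00)
P8 → Z-5 (d²=1369.00)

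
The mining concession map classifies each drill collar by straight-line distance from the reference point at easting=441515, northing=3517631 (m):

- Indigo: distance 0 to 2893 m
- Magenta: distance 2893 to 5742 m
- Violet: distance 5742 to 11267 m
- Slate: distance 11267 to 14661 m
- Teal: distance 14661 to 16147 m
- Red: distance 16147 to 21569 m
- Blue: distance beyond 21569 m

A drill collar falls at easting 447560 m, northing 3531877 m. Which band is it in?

Distance = √((447560−441515)² + (3531877−3517631)²) = √(36542025.000 + 202948516.000) = 15475.482 m.
14661 ≤ 15475.482 < 16147 → Teal.

Teal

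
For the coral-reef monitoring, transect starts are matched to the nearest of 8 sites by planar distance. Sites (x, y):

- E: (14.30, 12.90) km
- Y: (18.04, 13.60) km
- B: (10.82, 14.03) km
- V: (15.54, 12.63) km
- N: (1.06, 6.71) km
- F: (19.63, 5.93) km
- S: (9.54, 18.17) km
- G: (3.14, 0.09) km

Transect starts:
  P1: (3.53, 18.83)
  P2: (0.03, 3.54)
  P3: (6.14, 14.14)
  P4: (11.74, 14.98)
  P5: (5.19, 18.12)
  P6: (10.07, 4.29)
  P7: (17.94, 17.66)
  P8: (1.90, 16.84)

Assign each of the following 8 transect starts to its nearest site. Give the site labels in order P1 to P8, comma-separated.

P1 → S (d²=36.56)
P2 → N (d²=11.11)
P3 → B (d²=21.91)
P4 → B (d²=1.75)
P5 → S (d²=18.92)
P6 → G (d²=65.66)
P7 → Y (d²=16.49)
P8 → S (d²=60.14)

S, N, B, B, S, G, Y, S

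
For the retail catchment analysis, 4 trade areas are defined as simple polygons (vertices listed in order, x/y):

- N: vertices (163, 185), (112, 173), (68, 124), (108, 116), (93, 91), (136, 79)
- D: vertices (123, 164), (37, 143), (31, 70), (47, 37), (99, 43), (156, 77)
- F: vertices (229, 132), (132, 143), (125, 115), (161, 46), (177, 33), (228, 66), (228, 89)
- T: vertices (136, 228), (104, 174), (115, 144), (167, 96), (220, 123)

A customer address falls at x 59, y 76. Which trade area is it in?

D

Cast a ray rightward from (59, 76). For each polygon, the edges (by vertex number in listed order) whose endpoints lie on opposite sides of y = 76, where each meets that height, and whether that is right or left of the point:
N: no edge straddles that height → 0 crossings.
D: 2–3 at x≈31.5 (left), 5–6 at x≈154.3 (right) → 1 crossing.
F: 3–4 at x≈145.3 (right), 6–7 at x≈228.0 (right) → 2 crossings.
T: no edge straddles that height → 0 crossings.
Only D has an odd count, so the point is inside D.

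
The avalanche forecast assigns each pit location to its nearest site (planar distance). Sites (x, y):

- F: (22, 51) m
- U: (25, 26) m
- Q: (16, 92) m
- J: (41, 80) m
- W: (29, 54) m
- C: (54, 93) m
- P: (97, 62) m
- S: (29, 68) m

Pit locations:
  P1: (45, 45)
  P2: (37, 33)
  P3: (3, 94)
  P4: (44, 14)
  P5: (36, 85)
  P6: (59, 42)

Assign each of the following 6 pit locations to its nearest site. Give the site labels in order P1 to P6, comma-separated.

P1 → W (d²=337.00)
P2 → U (d²=193.00)
P3 → Q (d²=173.00)
P4 → U (d²=505.00)
P5 → J (d²=50.00)
P6 → W (d²=1044.00)

W, U, Q, U, J, W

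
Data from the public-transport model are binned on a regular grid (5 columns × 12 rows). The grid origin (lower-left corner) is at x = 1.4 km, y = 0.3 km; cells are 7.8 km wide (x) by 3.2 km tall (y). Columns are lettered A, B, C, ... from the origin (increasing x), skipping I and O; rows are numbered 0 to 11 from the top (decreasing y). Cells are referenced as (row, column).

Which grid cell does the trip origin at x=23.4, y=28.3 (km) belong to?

Column index: ⌊(23.4 − 1.4) / 7.8⌋ = ⌊2.821⌋ = 2 → column C
Row offset from origin: ⌊(28.3 − 0.3) / 3.2⌋ = ⌊8.750⌋ = 8 → row 3 (counted from top)

(3, C)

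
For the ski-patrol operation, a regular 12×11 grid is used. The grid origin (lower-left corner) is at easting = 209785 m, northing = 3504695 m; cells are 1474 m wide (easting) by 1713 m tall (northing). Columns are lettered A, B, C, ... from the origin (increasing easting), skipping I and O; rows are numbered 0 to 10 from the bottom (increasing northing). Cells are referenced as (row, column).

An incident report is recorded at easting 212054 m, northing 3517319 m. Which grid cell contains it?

Column index: ⌊(212054 − 209785) / 1474⌋ = ⌊1.539⌋ = 1 → column B
Row offset from origin: ⌊(3517319 − 3504695) / 1713⌋ = ⌊7.370⌋ = 7 → row 7

(7, B)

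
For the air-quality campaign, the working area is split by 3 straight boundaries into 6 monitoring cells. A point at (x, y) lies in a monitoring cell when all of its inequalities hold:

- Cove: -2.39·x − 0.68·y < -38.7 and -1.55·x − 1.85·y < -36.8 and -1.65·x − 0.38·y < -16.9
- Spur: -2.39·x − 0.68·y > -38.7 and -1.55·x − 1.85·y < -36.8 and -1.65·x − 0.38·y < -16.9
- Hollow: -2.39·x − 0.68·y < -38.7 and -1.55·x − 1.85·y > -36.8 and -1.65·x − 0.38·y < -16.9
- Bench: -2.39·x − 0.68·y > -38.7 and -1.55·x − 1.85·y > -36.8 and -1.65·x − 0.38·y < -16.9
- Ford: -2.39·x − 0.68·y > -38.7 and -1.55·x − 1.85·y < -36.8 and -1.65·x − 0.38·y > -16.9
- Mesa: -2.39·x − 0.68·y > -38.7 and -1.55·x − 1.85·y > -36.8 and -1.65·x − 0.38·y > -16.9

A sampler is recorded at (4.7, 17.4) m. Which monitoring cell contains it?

Ford

-2.39·4.7 − 0.68·17.4 = -23.065, which is > -38.7
-1.55·4.7 − 1.85·17.4 = -39.475, which is < -36.8
-1.65·4.7 − 0.38·17.4 = -14.367, which is > -16.9
This sign pattern matches Ford.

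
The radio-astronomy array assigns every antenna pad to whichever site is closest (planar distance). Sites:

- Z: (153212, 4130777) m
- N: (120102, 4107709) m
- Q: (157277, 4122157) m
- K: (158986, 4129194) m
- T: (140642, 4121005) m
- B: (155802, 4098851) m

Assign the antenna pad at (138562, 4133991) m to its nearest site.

T

Squared distances to each site:
Z: 224952296.000; N: 1031515124.000; Q: 490294781.000; K: 440150985.000; T: 172962596.000; B: 1532037200.000.
Minimum at T.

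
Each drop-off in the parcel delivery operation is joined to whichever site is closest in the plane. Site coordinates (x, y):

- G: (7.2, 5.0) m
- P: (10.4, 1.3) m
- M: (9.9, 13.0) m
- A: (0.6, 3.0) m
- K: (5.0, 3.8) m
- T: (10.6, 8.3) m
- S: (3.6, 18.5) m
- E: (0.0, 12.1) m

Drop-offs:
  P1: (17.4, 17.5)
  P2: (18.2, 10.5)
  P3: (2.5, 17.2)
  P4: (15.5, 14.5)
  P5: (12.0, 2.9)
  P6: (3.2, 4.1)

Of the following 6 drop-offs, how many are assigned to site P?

1

P1 → M
P2 → T
P3 → S
P4 → M
P5 → P
P6 → K
1 of the 6 goes to P.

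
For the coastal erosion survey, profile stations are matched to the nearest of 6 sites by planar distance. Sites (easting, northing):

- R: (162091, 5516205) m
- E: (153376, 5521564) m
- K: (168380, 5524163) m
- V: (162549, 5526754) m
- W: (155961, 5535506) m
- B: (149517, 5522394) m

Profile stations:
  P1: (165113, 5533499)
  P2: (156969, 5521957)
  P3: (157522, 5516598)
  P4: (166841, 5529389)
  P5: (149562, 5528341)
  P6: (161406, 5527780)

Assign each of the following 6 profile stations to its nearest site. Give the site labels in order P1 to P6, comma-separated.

V, E, R, V, B, V

P1 → V (d²=52069121.00)
P2 → E (d²=13064098.00)
P3 → R (d²=21030210.00)
P4 → V (d²=25364489.00)
P5 → B (d²=35368834.00)
P6 → V (d²=2359125.00)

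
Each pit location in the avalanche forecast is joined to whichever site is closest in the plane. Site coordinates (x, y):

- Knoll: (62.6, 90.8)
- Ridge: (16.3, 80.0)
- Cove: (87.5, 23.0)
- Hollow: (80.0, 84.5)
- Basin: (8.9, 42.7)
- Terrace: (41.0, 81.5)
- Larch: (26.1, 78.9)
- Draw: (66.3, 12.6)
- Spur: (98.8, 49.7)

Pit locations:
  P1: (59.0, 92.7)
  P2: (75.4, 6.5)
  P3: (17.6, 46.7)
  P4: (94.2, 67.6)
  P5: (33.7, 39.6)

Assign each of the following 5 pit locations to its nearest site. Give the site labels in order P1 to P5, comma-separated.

Knoll, Draw, Basin, Spur, Basin

P1 → Knoll (d²=16.57)
P2 → Draw (d²=120.02)
P3 → Basin (d²=91.69)
P4 → Spur (d²=341.57)
P5 → Basin (d²=624.65)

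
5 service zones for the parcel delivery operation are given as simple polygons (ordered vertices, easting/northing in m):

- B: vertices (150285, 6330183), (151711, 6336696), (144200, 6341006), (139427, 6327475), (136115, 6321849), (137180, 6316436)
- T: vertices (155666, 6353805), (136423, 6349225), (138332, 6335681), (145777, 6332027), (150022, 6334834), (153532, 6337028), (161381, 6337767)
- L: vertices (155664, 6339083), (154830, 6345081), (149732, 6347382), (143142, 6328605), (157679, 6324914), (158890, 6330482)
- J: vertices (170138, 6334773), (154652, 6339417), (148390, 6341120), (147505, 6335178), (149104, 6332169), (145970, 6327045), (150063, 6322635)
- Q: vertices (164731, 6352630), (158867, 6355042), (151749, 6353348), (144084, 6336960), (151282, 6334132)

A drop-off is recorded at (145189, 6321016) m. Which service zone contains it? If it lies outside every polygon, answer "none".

none

Cast a ray rightward from (145189, 6321016). For each polygon, the edges (by vertex number in listed order) whose endpoints lie on opposite sides of northing = 6321016, where each meets that height, and whether that is right or left of the point:
B: 5–6 at easting≈136278.9 (left), 6–1 at easting≈141546.1 (left) → 0 crossings.
T: no edge straddles that height → 0 crossings.
L: no edge straddles that height → 0 crossings.
J: no edge straddles that height → 0 crossings.
Q: no edge straddles that height → 0 crossings.
All counts are even, so the point lies outside every listed polygon.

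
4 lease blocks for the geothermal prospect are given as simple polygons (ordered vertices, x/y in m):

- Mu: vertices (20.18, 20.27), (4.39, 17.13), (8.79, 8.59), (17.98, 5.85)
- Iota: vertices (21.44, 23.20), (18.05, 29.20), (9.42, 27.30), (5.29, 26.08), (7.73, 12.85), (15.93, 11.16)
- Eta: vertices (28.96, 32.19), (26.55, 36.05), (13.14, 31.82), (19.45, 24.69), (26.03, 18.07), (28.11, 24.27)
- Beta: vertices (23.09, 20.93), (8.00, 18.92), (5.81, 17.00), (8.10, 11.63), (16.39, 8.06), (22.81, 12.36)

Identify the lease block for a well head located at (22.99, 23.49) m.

Eta

Cast a ray rightward from (22.99, 23.49). For each polygon, the edges (by vertex number in listed order) whose endpoints lie on opposite sides of y = 23.49, where each meets that height, and whether that is right or left of the point:
Mu: no edge straddles that height → 0 crossings.
Iota: 1–2 at x≈21.276 (left), 4–5 at x≈5.768 (left) → 0 crossings.
Eta: 4–5 at x≈20.643 (left), 5–6 at x≈27.848 (right) → 1 crossing.
Beta: no edge straddles that height → 0 crossings.
Only Eta has an odd count, so the point is inside Eta.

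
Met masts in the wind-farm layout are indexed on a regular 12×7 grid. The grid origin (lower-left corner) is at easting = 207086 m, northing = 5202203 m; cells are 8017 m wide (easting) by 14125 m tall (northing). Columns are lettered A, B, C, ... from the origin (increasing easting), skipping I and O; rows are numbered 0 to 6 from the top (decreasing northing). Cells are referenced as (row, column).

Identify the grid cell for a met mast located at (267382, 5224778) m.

(5, H)

Column index: ⌊(267382 − 207086) / 8017⌋ = ⌊7.521⌋ = 7 → column H
Row offset from origin: ⌊(5224778 − 5202203) / 14125⌋ = ⌊1.598⌋ = 1 → row 5 (counted from top)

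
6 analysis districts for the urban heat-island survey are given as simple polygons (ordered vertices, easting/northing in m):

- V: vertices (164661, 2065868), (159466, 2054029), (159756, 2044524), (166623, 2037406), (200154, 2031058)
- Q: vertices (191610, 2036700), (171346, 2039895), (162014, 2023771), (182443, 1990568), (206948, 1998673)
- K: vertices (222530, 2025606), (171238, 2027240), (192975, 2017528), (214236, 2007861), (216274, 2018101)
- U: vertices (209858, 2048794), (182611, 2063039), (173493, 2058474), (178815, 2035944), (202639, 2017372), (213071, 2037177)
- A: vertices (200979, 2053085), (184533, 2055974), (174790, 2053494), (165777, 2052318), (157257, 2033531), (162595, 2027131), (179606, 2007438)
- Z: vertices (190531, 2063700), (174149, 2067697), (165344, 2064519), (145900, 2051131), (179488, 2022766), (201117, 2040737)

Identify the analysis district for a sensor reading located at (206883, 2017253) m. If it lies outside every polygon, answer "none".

Cast a ray rightward from (206883, 2017253). For each polygon, the edges (by vertex number in listed order) whose endpoints lie on opposite sides of northing = 2017253, where each meets that height, and whether that is right or left of the point:
V: no edge straddles that height → 0 crossings.
Q: 3–4 at easting≈166024.4 (left), 5–1 at easting≈199453.9 (left) → 0 crossings.
K: 3–4 at easting≈193579.8 (left), 4–5 at easting≈216105.2 (right) → 1 crossing.
U: no edge straddles that height → 0 crossings.
A: 6–7 at easting≈171127.7 (left), 7–1 at easting≈184201.6 (left) → 0 crossings.
Z: no edge straddles that height → 0 crossings.
Only K has an odd count, so the point is inside K.

K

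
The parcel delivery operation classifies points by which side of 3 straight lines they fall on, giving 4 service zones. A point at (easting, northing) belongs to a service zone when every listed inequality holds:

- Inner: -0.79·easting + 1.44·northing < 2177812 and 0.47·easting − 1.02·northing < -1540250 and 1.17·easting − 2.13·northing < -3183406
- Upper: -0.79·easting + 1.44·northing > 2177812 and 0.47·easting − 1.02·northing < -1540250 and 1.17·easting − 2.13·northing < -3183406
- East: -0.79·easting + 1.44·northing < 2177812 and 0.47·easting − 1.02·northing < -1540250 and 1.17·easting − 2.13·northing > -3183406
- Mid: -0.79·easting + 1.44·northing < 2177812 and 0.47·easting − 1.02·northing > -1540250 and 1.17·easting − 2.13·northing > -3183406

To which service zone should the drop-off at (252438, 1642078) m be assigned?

Inner

-0.79·252438 + 1.44·1642078 = 2165166.300, which is < 2177812
0.47·252438 − 1.02·1642078 = -1556273.700, which is < -1540250
1.17·252438 − 2.13·1642078 = -3202273.680, which is < -3183406
This sign pattern matches Inner.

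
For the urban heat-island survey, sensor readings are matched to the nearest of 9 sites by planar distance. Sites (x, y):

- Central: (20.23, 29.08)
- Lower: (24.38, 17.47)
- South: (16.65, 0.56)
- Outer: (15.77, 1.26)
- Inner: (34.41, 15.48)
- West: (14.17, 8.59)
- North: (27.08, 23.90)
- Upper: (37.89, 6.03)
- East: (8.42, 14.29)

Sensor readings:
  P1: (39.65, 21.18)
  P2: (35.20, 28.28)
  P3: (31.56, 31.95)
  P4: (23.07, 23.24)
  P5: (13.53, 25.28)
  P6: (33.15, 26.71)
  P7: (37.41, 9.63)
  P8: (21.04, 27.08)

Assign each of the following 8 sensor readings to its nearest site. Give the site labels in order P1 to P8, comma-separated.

P1 → Inner (d²=59.95)
P2 → North (d²=85.12)
P3 → North (d²=84.87)
P4 → North (d²=16.52)
P5 → Central (d²=59.33)
P6 → North (d²=44.74)
P7 → Upper (d²=13.19)
P8 → Central (d²=4.66)

Inner, North, North, North, Central, North, Upper, Central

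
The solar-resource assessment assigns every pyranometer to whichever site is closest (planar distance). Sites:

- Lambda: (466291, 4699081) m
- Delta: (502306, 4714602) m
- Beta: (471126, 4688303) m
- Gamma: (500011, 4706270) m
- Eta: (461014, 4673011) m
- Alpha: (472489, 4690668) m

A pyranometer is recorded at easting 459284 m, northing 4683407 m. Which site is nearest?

Eta

Squared distances to each site:
Lambda: 294772325.000; Delta: 2824020509.000; Beta: 164203780.000; Gamma: 2181405298.000; Eta: 111069716.000; Alpha: 227094146.000.
Minimum at Eta.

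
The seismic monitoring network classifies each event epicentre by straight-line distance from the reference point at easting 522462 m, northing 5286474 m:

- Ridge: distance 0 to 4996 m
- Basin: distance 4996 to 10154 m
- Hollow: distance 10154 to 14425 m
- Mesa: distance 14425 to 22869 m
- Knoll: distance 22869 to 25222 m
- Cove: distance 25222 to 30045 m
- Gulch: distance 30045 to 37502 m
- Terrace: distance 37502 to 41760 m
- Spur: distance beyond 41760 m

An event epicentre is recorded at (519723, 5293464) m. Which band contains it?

Basin

Distance = √((519723−522462)² + (5293464−5286474)²) = √(7502121.000 + 48860100.000) = 7507.478 m.
4996 ≤ 7507.478 < 10154 → Basin.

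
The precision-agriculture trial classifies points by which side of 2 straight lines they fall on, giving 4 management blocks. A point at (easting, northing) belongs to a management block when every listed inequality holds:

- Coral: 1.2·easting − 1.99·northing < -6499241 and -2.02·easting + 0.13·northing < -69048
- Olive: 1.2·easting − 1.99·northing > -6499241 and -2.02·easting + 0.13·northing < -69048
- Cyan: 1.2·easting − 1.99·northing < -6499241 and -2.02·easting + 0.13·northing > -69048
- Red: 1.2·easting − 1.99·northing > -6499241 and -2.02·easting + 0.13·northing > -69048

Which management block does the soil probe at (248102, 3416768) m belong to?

1.2·248102 − 1.99·3416768 = -6501645.920, which is < -6499241
-2.02·248102 + 0.13·3416768 = -56986.200, which is > -69048
This sign pattern matches Cyan.

Cyan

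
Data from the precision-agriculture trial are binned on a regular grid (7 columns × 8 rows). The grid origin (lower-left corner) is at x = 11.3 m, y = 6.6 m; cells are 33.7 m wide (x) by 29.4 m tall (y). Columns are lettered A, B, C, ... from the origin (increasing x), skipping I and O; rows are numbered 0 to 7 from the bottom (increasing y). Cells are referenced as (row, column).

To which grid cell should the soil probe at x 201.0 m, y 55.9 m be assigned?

Column index: ⌊(201.0 − 11.3) / 33.7⌋ = ⌊5.629⌋ = 5 → column F
Row offset from origin: ⌊(55.9 − 6.6) / 29.4⌋ = ⌊1.677⌋ = 1 → row 1

(1, F)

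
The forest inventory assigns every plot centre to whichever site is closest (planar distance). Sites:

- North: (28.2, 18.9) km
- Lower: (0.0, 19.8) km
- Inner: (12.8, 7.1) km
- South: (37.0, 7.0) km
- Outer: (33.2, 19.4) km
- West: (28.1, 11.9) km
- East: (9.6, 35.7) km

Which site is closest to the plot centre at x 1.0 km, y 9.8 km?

Lower

Squared distances to each site:
North: 822.650; Lower: 101.000; Inner: 146.530; South: 1303.840; Outer: 1129.000; West: 738.820; East: 744.770.
Minimum at Lower.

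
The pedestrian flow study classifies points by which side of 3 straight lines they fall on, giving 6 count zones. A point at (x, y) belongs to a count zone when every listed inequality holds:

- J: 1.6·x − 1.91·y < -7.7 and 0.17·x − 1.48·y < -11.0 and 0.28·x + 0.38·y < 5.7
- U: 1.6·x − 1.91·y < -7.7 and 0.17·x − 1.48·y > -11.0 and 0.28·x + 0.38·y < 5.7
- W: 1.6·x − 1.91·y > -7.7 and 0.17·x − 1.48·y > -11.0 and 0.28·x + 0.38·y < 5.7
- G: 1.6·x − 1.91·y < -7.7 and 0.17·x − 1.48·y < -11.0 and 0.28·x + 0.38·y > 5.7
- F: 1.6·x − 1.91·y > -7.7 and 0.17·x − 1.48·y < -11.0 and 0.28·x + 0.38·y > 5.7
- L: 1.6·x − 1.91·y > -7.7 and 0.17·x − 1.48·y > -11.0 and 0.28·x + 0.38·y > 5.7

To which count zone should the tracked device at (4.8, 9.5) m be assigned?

1.6·4.8 − 1.91·9.5 = -10.465, which is < -7.7
0.17·4.8 − 1.48·9.5 = -13.244, which is < -11.0
0.28·4.8 + 0.38·9.5 = 4.954, which is < 5.7
This sign pattern matches J.

J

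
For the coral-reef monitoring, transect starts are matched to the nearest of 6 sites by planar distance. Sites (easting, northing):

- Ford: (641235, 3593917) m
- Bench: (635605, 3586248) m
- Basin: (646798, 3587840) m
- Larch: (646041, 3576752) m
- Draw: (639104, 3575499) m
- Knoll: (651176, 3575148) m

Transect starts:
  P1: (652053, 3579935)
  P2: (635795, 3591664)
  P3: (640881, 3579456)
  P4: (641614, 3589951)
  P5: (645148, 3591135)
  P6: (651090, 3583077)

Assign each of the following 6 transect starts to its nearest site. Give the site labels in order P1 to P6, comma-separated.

Knoll, Bench, Draw, Ford, Basin, Basin

P1 → Knoll (d²=23684498.00)
P2 → Bench (d²=29369156.00)
P3 → Draw (d²=18815578.00)
P4 → Ford (d²=15872797.00)
P5 → Basin (d²=13579525.00)
P6 → Basin (d²=41107433.00)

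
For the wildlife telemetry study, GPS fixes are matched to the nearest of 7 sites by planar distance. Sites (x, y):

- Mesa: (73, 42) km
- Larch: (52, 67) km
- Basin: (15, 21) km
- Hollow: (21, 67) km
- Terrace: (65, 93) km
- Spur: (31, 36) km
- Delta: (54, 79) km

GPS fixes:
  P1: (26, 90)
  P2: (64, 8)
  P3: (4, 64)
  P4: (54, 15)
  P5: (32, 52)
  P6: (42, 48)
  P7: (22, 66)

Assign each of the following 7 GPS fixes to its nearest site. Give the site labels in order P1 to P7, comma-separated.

Hollow, Mesa, Hollow, Spur, Spur, Spur, Hollow

P1 → Hollow (d²=554.00)
P2 → Mesa (d²=1237.00)
P3 → Hollow (d²=298.00)
P4 → Spur (d²=970.00)
P5 → Spur (d²=257.00)
P6 → Spur (d²=265.00)
P7 → Hollow (d²=2.00)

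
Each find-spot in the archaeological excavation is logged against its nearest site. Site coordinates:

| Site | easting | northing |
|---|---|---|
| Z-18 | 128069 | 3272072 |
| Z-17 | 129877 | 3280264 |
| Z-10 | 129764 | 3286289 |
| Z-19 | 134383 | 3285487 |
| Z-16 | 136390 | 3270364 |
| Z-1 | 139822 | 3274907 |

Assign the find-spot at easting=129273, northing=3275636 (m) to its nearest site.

Z-18

Squared distances to each site:
Z-18: 14151712.000; Z-17: 21783200.000; Z-10: 113727490.000; Z-19: 123154301.000; Z-16: 78445673.000; Z-1: 111812842.000.
Minimum at Z-18.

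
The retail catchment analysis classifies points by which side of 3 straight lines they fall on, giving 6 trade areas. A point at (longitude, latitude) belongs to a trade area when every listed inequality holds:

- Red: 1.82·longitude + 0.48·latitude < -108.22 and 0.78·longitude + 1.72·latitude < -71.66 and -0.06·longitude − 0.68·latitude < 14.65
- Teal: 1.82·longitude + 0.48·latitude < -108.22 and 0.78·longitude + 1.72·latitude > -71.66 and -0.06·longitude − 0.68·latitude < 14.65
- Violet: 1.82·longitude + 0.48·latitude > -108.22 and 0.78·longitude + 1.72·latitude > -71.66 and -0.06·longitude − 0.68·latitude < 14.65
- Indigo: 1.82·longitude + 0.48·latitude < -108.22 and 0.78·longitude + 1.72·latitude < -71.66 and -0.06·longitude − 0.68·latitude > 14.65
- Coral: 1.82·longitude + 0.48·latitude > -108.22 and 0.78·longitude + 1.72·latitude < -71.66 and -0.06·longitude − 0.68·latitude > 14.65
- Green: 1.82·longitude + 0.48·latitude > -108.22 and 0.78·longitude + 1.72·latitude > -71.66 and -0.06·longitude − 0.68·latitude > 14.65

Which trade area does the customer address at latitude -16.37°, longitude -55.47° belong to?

Teal

1.82·-55.47 + 0.48·-16.37 = -108.813, which is < -108.22
0.78·-55.47 + 1.72·-16.37 = -71.423, which is > -71.66
-0.06·-55.47 − 0.68·-16.37 = 14.460, which is < 14.65
This sign pattern matches Teal.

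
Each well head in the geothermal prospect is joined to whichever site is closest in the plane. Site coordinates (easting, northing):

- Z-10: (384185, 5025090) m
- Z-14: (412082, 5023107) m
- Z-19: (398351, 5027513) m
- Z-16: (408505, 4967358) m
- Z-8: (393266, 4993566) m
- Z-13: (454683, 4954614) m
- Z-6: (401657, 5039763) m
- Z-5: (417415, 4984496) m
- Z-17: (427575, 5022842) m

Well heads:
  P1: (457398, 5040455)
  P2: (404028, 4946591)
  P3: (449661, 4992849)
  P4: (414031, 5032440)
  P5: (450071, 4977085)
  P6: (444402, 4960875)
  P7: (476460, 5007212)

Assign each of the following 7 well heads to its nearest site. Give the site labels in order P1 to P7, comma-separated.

Z-17, Z-16, Z-5, Z-14, Z-13, Z-13, Z-17

P1 → Z-17 (d²=1199629098.00)
P2 → Z-16 (d²=451311818.00)
P3 → Z-5 (d²=1109577125.00)
P4 → Z-14 (d²=90903490.00)
P5 → Z-13 (d²=526216385.00)
P6 → Z-13 (d²=144899082.00)
P7 → Z-17 (d²=2634040125.00)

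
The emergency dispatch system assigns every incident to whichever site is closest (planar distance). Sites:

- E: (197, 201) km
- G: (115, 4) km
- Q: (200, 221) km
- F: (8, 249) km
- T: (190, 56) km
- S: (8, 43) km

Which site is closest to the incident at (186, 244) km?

Q

Squared distances to each site:
E: 1970.000; G: 62641.000; Q: 725.000; F: 31709.000; T: 35360.000; S: 72085.000.
Minimum at Q.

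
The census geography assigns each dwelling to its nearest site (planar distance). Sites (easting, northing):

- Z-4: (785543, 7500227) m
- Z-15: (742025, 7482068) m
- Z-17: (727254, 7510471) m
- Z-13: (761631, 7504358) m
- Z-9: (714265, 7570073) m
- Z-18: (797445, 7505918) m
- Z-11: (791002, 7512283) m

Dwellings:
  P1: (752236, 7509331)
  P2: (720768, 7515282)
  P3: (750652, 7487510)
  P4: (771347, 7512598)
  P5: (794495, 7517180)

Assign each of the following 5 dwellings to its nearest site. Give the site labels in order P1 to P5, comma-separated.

Z-13, Z-17, Z-15, Z-13, Z-11

P1 → Z-13 (d²=112996754.00)
P2 → Z-17 (d²=65213917.00)
P3 → Z-15 (d²=104040493.00)
P4 → Z-13 (d²=162298256.00)
P5 → Z-11 (d²=36181658.00)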